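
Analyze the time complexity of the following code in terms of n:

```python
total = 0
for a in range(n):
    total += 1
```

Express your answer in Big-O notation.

Each loop level contributes: n. Multiplying the contributions gives O(n).

Answer: O(n)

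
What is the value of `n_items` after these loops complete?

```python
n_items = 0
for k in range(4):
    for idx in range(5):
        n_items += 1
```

4 * 5 = 20
`n_items` takes the values: 0 → 1 → 2 → 3 → 4 → 5 → 6 → 7 → 8 → 9 → 10 → 11 → 12 → 13 → 14 → 15 → 16 → 17 → 18 → 19 → 20

Answer: 20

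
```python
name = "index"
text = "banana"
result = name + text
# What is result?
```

Trace:
`name = "index"` → name = 'index'
`text = "banana"` → text = 'banana'
`result = name + text` → result = 'indexbanana'
So result = 'indexbanana'

Answer: 'indexbanana'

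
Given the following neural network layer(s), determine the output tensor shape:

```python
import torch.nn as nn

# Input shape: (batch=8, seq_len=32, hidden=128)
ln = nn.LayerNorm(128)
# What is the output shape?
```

Input: (8, 32, 128) -> Output: (8, 32, 128)

Answer: (8, 32, 128)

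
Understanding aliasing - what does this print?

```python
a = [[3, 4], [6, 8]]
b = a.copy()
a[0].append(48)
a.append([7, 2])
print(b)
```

Key concept: shallow copy with nested lists.
Step by step:
`a = [[3, 4], [6, 8]]` → a = [[3, 4], [6, 8]]
`b = a.copy()` → b = [[3, 4], [6, 8]]
`a[0].append(48)` → a = [[3, 4, 48], [6, 8]]; b = [[3, 4, 48], [6, 8]]
`a.append([7, 2])` → a = [[3, 4, 48], [6, 8], [7, 2]]
`print(b)` → prints [[3, 4, 48], [6, 8]]

Answer: [[3, 4, 48], [6, 8]]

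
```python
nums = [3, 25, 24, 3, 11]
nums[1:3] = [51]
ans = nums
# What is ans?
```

Trace:
`nums = [3, 25, 24, 3, 11]` → nums = [3, 25, 24, 3, 11]
`nums[1:3] = [51]` → nums = [3, 51, 3, 11]
`ans = nums` → ans = [3, 51, 3, 11]
So ans = [3, 51, 3, 11]

Answer: [3, 51, 3, 11]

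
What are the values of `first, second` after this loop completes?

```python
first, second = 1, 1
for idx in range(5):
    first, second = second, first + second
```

Fibonacci: after 5 iterations
`first, second` takes the values: (1, 1) → (1, 2) → (2, 3) → (3, 5) → (5, 8) → (8, 13)

Answer: 8, 13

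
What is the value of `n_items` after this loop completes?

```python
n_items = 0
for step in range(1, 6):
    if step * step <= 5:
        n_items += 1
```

Count numbers where step² ≤ 5
`n_items` takes the values: 0 → 1 → 2

Answer: 2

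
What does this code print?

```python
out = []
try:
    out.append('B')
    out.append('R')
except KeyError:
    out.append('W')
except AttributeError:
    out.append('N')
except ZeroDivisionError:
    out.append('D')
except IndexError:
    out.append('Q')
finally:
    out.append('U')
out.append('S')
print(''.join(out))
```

Execution trace: 'B' (try body) → 'R' (try body, no exception) → 'U' (finally) → 'S' (after the try/except). Output: BRUS

Answer: BRUS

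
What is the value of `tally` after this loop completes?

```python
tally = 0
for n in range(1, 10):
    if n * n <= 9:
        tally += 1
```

Count numbers where n² ≤ 9
`tally` takes the values: 0 → 1 → 2 → 3

Answer: 3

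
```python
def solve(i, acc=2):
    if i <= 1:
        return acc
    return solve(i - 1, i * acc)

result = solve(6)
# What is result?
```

Accumulator trace (n, acc): (6, 2) -> (5, 12) -> (4, 60) -> (3, 240) -> (2, 720) -> (1, 1440) -> return 1440

Answer: 1440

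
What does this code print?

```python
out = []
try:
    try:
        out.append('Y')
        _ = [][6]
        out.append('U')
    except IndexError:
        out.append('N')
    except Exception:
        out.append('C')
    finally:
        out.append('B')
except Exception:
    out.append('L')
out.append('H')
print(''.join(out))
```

Execution trace: 'Y' (inner try body) → 'N' (inner except IndexError) → 'B' (inner finally) → 'H' (after the try/except). Output: YNBH

Answer: YNBH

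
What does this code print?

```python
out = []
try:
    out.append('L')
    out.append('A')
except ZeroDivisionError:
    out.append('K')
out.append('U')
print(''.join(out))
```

Execution trace: 'L' (try body) → 'A' (try body, no exception) → 'U' (after the try/except). Output: LAU

Answer: LAU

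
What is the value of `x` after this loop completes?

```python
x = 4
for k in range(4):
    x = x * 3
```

Multiply by 3, 4 times: 4 * 3^4 = 324
`x` takes the values: 4 → 12 → 36 → 108 → 324

Answer: 324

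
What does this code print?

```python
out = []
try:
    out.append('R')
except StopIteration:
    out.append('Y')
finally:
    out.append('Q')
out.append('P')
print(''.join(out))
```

Execution trace: 'R' (try body, no exception) → 'Q' (finally) → 'P' (after the try/except). Output: RQP

Answer: RQP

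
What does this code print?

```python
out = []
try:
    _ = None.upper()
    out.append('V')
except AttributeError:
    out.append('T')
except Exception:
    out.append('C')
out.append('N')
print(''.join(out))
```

Execution trace: 'T' (except AttributeError) → 'N' (after the try/except). Output: TN

Answer: TN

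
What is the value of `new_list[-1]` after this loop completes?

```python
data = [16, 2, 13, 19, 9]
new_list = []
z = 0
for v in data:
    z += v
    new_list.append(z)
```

Cumulative sum ends at 59
`new_list` takes the values: [] → [16] → [16, 18] → [16, 18, 31] → [16, 18, 31, 50] → [16, 18, 31, 50, 59]
So `new_list[-1]` = 59

Answer: 59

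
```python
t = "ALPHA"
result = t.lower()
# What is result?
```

Trace:
`t = "ALPHA"` → t = 'ALPHA'
`result = t.lower()` → result = 'alpha'
So result = 'alpha'

Answer: 'alpha'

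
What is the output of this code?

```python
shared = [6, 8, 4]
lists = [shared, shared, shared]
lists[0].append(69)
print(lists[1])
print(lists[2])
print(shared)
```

Key concept: list of same reference.
Step by step:
`shared = [6, 8, 4]` → shared = [6, 8, 4]
`lists = [shared, shared, shared]` → lists = [[6, 8, 4], [6, 8, 4], [6, 8, 4]]
`lists[0].append(69)` → shared = [6, 8, 4, 69]; lists = [[6, 8, 4, 69], [6, 8, 4, 69], [6, 8, 4, 69]]
`print(lists[1])` → prints [6, 8, 4, 69]
`print(lists[2])` → prints [6, 8, 4, 69]
`print(shared)` → prints [6, 8, 4, 69]

Answer:
[6, 8, 4, 69]
[6, 8, 4, 69]
[6, 8, 4, 69]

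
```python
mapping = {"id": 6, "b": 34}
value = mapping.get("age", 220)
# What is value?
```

Trace:
`mapping = {"id": 6, "b": 34}` → mapping = {'id': 6, 'b': 34}
`value = mapping.get("age", 220)` → value = 220
So value = 220

Answer: 220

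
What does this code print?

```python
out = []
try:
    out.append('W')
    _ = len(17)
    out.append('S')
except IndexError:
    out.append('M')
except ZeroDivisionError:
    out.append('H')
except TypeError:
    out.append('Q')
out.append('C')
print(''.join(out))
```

Execution trace: 'W' (try body) → 'Q' (except TypeError) → 'C' (after the try/except). Output: WQC

Answer: WQC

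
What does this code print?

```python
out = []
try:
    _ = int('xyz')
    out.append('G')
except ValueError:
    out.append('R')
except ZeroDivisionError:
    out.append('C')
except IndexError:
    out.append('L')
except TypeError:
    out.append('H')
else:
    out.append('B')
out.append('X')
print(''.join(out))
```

Execution trace: 'R' (except ValueError) → 'X' (after the try/except). Output: RX

Answer: RX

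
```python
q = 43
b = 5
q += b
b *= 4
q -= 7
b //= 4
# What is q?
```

Trace:
`q = 43` → q = 43
`b = 5` → b = 5
`q += b` → q = 48
`b *= 4` → b = 20
`q -= 7` → q = 41
`b //= 4` → b = 5
So q = 41

Answer: 41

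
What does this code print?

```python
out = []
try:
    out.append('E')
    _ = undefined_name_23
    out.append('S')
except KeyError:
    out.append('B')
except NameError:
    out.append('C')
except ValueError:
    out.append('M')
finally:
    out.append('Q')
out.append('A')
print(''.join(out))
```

Execution trace: 'E' (try body) → 'C' (except NameError) → 'Q' (finally) → 'A' (after the try/except). Output: ECQA

Answer: ECQA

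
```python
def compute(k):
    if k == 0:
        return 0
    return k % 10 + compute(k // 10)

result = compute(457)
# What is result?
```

Sum of digits of 457: 7 + 5 + 4 = 16

Answer: 16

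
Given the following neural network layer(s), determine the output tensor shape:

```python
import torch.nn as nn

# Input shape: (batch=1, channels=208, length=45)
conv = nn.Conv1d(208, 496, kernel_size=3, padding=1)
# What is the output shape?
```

Input: (1, 208, 45) -> Output: (1, 496, 45)

Answer: (1, 496, 45)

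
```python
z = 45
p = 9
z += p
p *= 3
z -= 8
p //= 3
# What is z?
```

Trace:
`z = 45` → z = 45
`p = 9` → p = 9
`z += p` → z = 54
`p *= 3` → p = 27
`z -= 8` → z = 46
`p //= 3` → p = 9
So z = 46

Answer: 46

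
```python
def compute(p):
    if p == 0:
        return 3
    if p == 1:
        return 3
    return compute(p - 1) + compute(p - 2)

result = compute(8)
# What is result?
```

Build up from base cases: compute(0)=3, compute(1)=3, compute(2)=6, compute(3)=9, compute(4)=15, compute(5)=24, compute(6)=39, ..., compute(8)=102

Answer: 102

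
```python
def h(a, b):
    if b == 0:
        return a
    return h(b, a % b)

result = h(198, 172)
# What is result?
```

h(198, 172) -> h(172, 26) -> h(26, 16) -> h(16, 10) -> h(10, 6) -> h(6, 4) -> h(4, 2) -> h(2, 0) -> 2

Answer: 2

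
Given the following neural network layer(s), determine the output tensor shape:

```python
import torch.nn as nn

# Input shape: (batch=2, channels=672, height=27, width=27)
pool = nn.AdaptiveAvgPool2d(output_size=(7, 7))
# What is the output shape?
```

Input: (2, 672, 27, 27) -> Output: (2, 672, 7, 7)

Answer: (2, 672, 7, 7)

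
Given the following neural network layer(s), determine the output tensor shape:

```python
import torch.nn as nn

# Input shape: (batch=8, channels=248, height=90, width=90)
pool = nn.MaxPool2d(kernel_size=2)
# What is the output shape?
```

Input: (8, 248, 90, 90) -> Output: (8, 248, 45, 45)

Answer: (8, 248, 45, 45)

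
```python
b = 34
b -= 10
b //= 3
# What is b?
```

Trace:
`b = 34` → b = 34
`b -= 10` → b = 24
`b //= 3` → b = 8
So b = 8

Answer: 8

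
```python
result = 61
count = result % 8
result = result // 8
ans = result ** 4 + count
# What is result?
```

Trace:
`result = 61` → result = 61
`count = result % 8` → count = 5
`result = result // 8` → result = 7
`ans = result ** 4 + count` → ans = 2406
So result = 7

Answer: 7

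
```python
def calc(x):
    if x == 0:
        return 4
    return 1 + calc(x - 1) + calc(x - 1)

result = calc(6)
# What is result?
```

calc(x) = 1 + 2·calc(x-1), calc(0)=4. Closed form: (4+1)·2^6 - 1 = 319.

Answer: 319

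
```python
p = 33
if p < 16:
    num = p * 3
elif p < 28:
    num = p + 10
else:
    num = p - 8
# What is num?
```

Trace:
`p = 33` → p = 33
`if p < 16: ...` → p < 16 is False, p < 28 is False, take else branch → num = 25
So num = 25

Answer: 25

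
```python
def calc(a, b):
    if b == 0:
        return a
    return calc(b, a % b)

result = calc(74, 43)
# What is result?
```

calc(74, 43) -> calc(43, 31) -> calc(31, 12) -> calc(12, 7) -> calc(7, 5) -> calc(5, 2) -> calc(2, 1) -> calc(1, 0) -> 1

Answer: 1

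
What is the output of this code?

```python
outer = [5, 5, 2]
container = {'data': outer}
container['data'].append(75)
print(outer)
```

Key concept: dict holds reference to list.
Step by step:
`outer = [5, 5, 2]` → outer = [5, 5, 2]
`container = {'data': outer}` → container = {'data': [5, 5, 2]}
`container['data'].append(75)` → outer = [5, 5, 2, 75]; container = {'data': [5, 5, 2, 75]}
`print(outer)` → prints [5, 5, 2, 75]

Answer: [5, 5, 2, 75]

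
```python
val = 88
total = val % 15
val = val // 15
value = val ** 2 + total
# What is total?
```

Trace:
`val = 88` → val = 88
`total = val % 15` → total = 13
`val = val // 15` → val = 5
`value = val ** 2 + total` → value = 38
So total = 13

Answer: 13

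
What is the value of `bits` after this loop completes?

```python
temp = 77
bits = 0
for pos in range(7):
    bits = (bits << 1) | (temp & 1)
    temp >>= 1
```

Reverse lowest 7 bits of 77
`bits` takes the values: 0 → 1 → 2 → 5 → 11 → 22 → 44 → 89

Answer: 89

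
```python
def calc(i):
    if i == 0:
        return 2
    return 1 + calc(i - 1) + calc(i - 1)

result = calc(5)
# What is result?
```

calc(i) = 1 + 2·calc(i-1), calc(0)=2. Closed form: (2+1)·2^5 - 1 = 95.

Answer: 95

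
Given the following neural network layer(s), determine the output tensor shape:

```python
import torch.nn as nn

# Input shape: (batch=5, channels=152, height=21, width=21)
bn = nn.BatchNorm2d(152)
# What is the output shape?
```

Input: (5, 152, 21, 21) -> Output: (5, 152, 21, 21)

Answer: (5, 152, 21, 21)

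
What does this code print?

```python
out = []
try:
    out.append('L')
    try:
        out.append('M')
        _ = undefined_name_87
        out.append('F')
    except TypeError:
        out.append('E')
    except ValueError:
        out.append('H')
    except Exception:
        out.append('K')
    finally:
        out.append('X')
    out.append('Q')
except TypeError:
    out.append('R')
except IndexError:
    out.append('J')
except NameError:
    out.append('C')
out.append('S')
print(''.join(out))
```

Execution trace: 'L' (try body) → 'M' (inner try body) → 'K' (inner except Exception) → 'X' (inner finally) → 'Q' (try body, no exception) → 'S' (after the try/except). Output: LMKXQS

Answer: LMKXQS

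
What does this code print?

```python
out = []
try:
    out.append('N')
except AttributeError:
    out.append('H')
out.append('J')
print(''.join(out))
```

Execution trace: 'N' (try body, no exception) → 'J' (after the try/except). Output: NJ

Answer: NJ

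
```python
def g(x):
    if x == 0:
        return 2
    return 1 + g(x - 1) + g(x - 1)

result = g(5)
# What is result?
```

g(x) = 1 + 2·g(x-1), g(0)=2. Closed form: (2+1)·2^5 - 1 = 95.

Answer: 95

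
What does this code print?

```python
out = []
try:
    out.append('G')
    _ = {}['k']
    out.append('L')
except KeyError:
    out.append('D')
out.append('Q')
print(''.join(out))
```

Execution trace: 'G' (try body) → 'D' (except KeyError) → 'Q' (after the try/except). Output: GDQ

Answer: GDQ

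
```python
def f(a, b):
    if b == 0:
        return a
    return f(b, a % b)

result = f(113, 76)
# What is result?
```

f(113, 76) -> f(76, 37) -> f(37, 2) -> f(2, 1) -> f(1, 0) -> 1

Answer: 1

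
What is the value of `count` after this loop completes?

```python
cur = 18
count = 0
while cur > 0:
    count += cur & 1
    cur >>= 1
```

Count set bits in 18 (binary: 0b10010)
`count` takes the values: 0 → 1 → 2

Answer: 2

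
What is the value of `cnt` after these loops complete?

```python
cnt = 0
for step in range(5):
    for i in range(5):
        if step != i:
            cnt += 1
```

5² - 5 (exclude diagonal)
`cnt` takes the values: 0 → 1 → 2 → 3 → 4 → 5 → 6 → 7 → 8 → 9 → 10 → 11 → 12 → 13 → 14 → 15 → 16 → 17 → 18 → 19 → 20

Answer: 20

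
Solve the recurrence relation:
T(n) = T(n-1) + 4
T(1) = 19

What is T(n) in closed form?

Unrolling: T(n) = T(1) + 4·(n-1) = 19 + 4(n-1) = 4n + 15.

Answer: T(n) = 4n + 15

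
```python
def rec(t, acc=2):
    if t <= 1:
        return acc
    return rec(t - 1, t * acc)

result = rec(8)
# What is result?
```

Accumulator trace (n, acc): (8, 2) -> (7, 16) -> (6, 112) -> (5, 672) -> (4, 3360) -> (3, 13440) -> (2, 40320) -> (1, 80640) -> return 80640

Answer: 80640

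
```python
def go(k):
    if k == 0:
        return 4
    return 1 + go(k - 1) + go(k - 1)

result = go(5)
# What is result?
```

go(k) = 1 + 2·go(k-1), go(0)=4. Closed form: (4+1)·2^5 - 1 = 159.

Answer: 159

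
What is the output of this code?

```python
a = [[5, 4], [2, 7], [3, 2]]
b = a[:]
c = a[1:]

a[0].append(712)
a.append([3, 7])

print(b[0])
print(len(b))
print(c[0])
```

Key concept: slice with nested mutation.
Step by step:
`a = [[5, 4], [2, 7], [3, 2]]` → a = [[5, 4], [2, 7], [3, 2]]
`b = a[:]` → b = [[5, 4], [2, 7], [3, 2]]
`c = a[1:]` → c = [[2, 7], [3, 2]]
`a[0].append(712)` → a = [[5, 4, 712], [2, 7], [3, 2]]; b = [[5, 4, 712], [2, 7], [3, 2]]
`a.append([3, 7])` → a = [[5, 4, 712], [2, 7], [3, 2], [3, 7]]
`print(b[0])` → prints [5, 4, 712]
`print(len(b))` → prints 3
`print(c[0])` → prints [2, 7]

Answer:
[5, 4, 712]
3
[2, 7]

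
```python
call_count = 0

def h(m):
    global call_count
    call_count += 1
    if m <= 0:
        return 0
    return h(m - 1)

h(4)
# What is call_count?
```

Linear recursion stepping by 1: 5 calls from m=4 down to ≤0.

Answer: 5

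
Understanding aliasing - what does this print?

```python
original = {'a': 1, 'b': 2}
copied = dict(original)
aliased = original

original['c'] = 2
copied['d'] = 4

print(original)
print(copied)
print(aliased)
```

Key concept: dict() creates copy, assignment creates alias.
Step by step:
`original = {'a': 1, 'b': 2}` → original = {'a': 1, 'b': 2}
`copied = dict(original)` → copied = {'a': 1, 'b': 2}
`aliased = original` → aliased = {'a': 1, 'b': 2} (same object as original)
`original['c'] = 2` → original = {'a': 1, 'b': 2, 'c': 2} (same object as aliased); aliased = {'a': 1, 'b': 2, 'c': 2} (same object as original)
`copied['d'] = 4` → copied = {'a': 1, 'b': 2, 'd': 4}
`print(original)` → prints {'a': 1, 'b': 2, 'c': 2}
`print(copied)` → prints {'a': 1, 'b': 2, 'd': 4}
`print(aliased)` → prints {'a': 1, 'b': 2, 'c': 2}

Answer:
{'a': 1, 'b': 2, 'c': 2}
{'a': 1, 'b': 2, 'd': 4}
{'a': 1, 'b': 2, 'c': 2}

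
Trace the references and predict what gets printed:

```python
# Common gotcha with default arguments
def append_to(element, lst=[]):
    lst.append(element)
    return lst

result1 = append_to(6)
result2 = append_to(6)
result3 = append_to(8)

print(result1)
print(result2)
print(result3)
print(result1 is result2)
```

Key concept: mutable default argument gotcha.
Step by step:
`result1 = append_to(6)` → result1 = [6]
`result2 = append_to(6)` → result1 = [6, 6] (same object as result2); result2 = [6, 6] (same object as result1)
`result3 = append_to(8)` → result1 = [6, 6, 8] (same object as result2, result3); result2 = [6, 6, 8] (same object as result1, result3); result3 = [6, 6, 8] (same object as result1, result2)
`print(result1)` → prints [6, 6, 8]
`print(result2)` → prints [6, 6, 8]
`print(result3)` → prints [6, 6, 8]
`print(result1 is result2)` → prints True

Answer:
[6, 6, 8]
[6, 6, 8]
[6, 6, 8]
True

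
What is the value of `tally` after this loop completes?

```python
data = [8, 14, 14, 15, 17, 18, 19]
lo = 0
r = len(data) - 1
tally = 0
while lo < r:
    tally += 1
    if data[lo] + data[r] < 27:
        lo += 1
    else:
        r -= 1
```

Steps to find pair summing to 27
`tally` takes the values: 0 → 1 → 2 → 3 → 4 → 5 → 6

Answer: 6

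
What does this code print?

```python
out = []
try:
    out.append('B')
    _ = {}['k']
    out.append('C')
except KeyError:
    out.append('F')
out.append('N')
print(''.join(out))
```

Execution trace: 'B' (try body) → 'F' (except KeyError) → 'N' (after the try/except). Output: BFN

Answer: BFN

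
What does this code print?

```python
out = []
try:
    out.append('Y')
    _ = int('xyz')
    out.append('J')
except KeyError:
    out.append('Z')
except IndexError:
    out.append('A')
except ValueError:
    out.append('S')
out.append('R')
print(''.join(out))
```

Execution trace: 'Y' (try body) → 'S' (except ValueError) → 'R' (after the try/except). Output: YSR

Answer: YSR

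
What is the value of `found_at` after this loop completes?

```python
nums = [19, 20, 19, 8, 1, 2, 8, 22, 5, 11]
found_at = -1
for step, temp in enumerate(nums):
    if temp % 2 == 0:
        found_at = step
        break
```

First even number index in [19, 20, 19, 8, 1, 2, 8, 22, 5, 11]
`found_at` takes the values: -1 → 1

Answer: 1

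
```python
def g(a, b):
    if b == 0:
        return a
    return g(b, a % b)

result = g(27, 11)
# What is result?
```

g(27, 11) -> g(11, 5) -> g(5, 1) -> g(1, 0) -> 1

Answer: 1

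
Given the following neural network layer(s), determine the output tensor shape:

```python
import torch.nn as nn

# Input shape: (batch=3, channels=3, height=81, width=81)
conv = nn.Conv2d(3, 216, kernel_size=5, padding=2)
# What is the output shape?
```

Input: (3, 3, 81, 81) -> Output: (3, 216, 81, 81)

Answer: (3, 216, 81, 81)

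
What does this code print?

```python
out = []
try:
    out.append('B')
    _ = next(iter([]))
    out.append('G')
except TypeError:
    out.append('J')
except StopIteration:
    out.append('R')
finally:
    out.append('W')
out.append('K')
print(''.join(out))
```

Execution trace: 'B' (try body) → 'R' (except StopIteration) → 'W' (finally) → 'K' (after the try/except). Output: BRWK

Answer: BRWK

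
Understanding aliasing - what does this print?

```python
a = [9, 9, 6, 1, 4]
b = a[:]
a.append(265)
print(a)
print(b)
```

Key concept: slice [:] creates copy.
Step by step:
`a = [9, 9, 6, 1, 4]` → a = [9, 9, 6, 1, 4]
`b = a[:]` → b = [9, 9, 6, 1, 4]
`a.append(265)` → a = [9, 9, 6, 1, 4, 265]
`print(a)` → prints [9, 9, 6, 1, 4, 265]
`print(b)` → prints [9, 9, 6, 1, 4]

Answer:
[9, 9, 6, 1, 4, 265]
[9, 9, 6, 1, 4]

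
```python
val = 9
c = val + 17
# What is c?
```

Trace:
`val = 9` → val = 9
`c = val + 17` → c = 26
So c = 26

Answer: 26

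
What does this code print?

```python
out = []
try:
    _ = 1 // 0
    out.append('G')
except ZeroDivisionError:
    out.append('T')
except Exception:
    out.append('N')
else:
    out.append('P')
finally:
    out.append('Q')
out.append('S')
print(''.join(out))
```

Execution trace: 'T' (except ZeroDivisionError) → 'Q' (finally) → 'S' (after the try/except). Output: TQS

Answer: TQS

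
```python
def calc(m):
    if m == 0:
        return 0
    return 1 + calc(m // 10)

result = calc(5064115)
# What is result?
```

Count of digits of 5064115: 7

Answer: 7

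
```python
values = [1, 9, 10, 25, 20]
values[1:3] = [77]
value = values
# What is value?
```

Trace:
`values = [1, 9, 10, 25, 20]` → values = [1, 9, 10, 25, 20]
`values[1:3] = [77]` → values = [1, 77, 25, 20]
`value = values` → value = [1, 77, 25, 20]
So value = [1, 77, 25, 20]

Answer: [1, 77, 25, 20]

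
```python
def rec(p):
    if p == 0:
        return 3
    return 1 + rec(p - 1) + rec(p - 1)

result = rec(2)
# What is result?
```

rec(p) = 1 + 2·rec(p-1), rec(0)=3. Closed form: (3+1)·2^2 - 1 = 15.

Answer: 15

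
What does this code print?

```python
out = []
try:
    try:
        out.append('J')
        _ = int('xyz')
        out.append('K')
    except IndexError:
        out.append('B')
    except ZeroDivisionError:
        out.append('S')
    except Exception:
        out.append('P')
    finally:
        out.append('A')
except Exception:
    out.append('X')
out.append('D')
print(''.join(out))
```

Execution trace: 'J' (inner try body) → 'P' (inner except Exception) → 'A' (inner finally) → 'D' (after the try/except). Output: JPAD

Answer: JPAD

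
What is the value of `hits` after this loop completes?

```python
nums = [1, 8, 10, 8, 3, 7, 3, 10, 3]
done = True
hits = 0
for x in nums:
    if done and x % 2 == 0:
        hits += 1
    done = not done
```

Count even values at even positions
`hits` takes the values: 0 → 1

Answer: 1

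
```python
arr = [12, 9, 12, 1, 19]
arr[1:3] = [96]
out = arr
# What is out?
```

Trace:
`arr = [12, 9, 12, 1, 19]` → arr = [12, 9, 12, 1, 19]
`arr[1:3] = [96]` → arr = [12, 96, 1, 19]
`out = arr` → out = [12, 96, 1, 19]
So out = [12, 96, 1, 19]

Answer: [12, 96, 1, 19]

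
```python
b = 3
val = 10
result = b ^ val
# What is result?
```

Trace:
`b = 3` → b = 3
`val = 10` → val = 10
`result = b ^ val` → result = 9
So result = 9

Answer: 9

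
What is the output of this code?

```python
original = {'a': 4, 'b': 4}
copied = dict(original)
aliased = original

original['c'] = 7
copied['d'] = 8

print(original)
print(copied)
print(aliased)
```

Key concept: dict() creates copy, assignment creates alias.
Step by step:
`original = {'a': 4, 'b': 4}` → original = {'a': 4, 'b': 4}
`copied = dict(original)` → copied = {'a': 4, 'b': 4}
`aliased = original` → aliased = {'a': 4, 'b': 4} (same object as original)
`original['c'] = 7` → original = {'a': 4, 'b': 4, 'c': 7} (same object as aliased); aliased = {'a': 4, 'b': 4, 'c': 7} (same object as original)
`copied['d'] = 8` → copied = {'a': 4, 'b': 4, 'd': 8}
`print(original)` → prints {'a': 4, 'b': 4, 'c': 7}
`print(copied)` → prints {'a': 4, 'b': 4, 'd': 8}
`print(aliased)` → prints {'a': 4, 'b': 4, 'c': 7}

Answer:
{'a': 4, 'b': 4, 'c': 7}
{'a': 4, 'b': 4, 'd': 8}
{'a': 4, 'b': 4, 'c': 7}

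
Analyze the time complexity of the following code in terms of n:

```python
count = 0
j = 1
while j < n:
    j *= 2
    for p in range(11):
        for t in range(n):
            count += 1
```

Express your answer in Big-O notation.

Each loop level contributes: log n × 1 × n. Multiplying the contributions gives O(n log n).

Answer: O(n log n)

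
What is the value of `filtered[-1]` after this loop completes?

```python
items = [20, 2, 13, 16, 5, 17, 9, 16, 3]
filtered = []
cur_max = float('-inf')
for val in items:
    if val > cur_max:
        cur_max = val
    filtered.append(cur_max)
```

Running max ends at 20
`filtered` takes the values: [] → [20] → [20, 20] → [20, 20, 20] → [20, 20, 20, 20] → [20, 20, 20, 20, 20] → [20, 20, 20, 20, 20, 20] → [20, 20, 20, 20, 20, 20, 20] → [20, 20, 20, 20, 20, 20, 20, 20] → [20, 20, 20, 20, 20, 20, 20, 20, 20]
So `filtered[-1]` = 20

Answer: 20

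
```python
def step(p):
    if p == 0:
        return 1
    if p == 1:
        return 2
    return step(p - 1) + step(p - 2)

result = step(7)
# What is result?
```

Build up from base cases: step(0)=1, step(1)=2, step(2)=3, step(3)=5, step(4)=8, step(5)=13, step(6)=21, ..., step(7)=34

Answer: 34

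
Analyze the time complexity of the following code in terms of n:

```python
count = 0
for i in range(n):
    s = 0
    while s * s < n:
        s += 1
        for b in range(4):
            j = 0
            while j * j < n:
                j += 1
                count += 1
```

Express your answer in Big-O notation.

Each loop level contributes: n × √n × 1 × √n. Multiplying the contributions gives O(n^2).

Answer: O(n^2)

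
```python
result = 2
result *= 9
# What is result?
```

Trace:
`result = 2` → result = 2
`result *= 9` → result = 18
So result = 18

Answer: 18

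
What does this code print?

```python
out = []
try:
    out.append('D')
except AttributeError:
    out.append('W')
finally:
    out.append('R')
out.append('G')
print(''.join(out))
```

Execution trace: 'D' (try body, no exception) → 'R' (finally) → 'G' (after the try/except). Output: DRG

Answer: DRG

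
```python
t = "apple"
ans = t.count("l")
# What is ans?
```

Trace:
`t = "apple"` → t = 'apple'
`ans = t.count("l")` → ans = 1
So ans = 1

Answer: 1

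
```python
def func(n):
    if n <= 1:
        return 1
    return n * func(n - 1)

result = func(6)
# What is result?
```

func(6) = 6 * 5 * 4 * 3 * 2 * 1 = 720

Answer: 720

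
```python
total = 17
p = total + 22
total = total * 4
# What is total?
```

Trace:
`total = 17` → total = 17
`p = total + 22` → p = 39
`total = total * 4` → total = 68
So total = 68

Answer: 68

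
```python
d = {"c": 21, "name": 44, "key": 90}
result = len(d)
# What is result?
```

Trace:
`d = {"c": 21, "name": 44, "key": 90}` → d = {'c': 21, 'name': 44, 'key': 90}
`result = len(d)` → result = 3
So result = 3

Answer: 3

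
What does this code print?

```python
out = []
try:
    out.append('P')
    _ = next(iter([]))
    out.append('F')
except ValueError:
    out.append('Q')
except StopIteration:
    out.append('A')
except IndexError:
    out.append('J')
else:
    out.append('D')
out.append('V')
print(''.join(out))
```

Execution trace: 'P' (try body) → 'A' (except StopIteration) → 'V' (after the try/except). Output: PAV

Answer: PAV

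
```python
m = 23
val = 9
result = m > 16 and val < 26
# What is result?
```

Trace:
`m = 23` → m = 23
`val = 9` → val = 9
`result = m > 16 and val < 26` → result = True
So result = True

Answer: True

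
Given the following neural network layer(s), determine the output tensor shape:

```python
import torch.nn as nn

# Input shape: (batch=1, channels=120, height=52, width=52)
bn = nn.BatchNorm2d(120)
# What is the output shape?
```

Input: (1, 120, 52, 52) -> Output: (1, 120, 52, 52)

Answer: (1, 120, 52, 52)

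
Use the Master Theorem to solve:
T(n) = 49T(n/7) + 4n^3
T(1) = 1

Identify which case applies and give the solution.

a=49, b=7, f(n)=4n^3. log_7(49) = 2. Since c=3 > 2 and the regularity condition holds (49(n/7)^3 = (49/7^3)n^3 with 49/7^3 < 1), Case 3 applies: T(n) = Θ(f(n)) = O(n^3).

Answer: O(n^3) - Case 3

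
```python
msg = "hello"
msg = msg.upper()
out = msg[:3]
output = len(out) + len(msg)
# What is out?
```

Trace:
`msg = "hello"` → msg = 'hello'
`msg = msg.upper()` → msg = 'HELLO'
`out = msg[:3]` → out = 'HEL'
`output = len(out) + len(msg)` → output = 8
So out = 'HEL'

Answer: 'HEL'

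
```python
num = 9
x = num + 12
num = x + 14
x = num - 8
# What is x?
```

Trace:
`num = 9` → num = 9
`x = num + 12` → x = 21
`num = x + 14` → num = 35
`x = num - 8` → x = 27
So x = 27

Answer: 27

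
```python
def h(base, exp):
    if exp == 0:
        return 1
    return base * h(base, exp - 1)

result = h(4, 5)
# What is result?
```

h(4, 5) = 4 * 4 * 4 * 4 * 4 = 1024

Answer: 1024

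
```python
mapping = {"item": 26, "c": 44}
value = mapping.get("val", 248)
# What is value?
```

Trace:
`mapping = {"item": 26, "c": 44}` → mapping = {'item': 26, 'c': 44}
`value = mapping.get("val", 248)` → value = 248
So value = 248

Answer: 248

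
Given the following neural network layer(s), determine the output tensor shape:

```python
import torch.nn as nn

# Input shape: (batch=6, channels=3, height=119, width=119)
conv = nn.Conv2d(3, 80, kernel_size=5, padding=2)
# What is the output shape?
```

Input: (6, 3, 119, 119) -> Output: (6, 80, 119, 119)

Answer: (6, 80, 119, 119)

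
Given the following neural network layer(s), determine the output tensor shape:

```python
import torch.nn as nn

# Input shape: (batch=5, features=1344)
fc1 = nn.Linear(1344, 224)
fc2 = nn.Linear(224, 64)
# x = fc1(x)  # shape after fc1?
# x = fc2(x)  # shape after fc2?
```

Input: (5, 1344) -> after fc1: (5, 224) -> Output: (5, 64)

Answer: (5, 64)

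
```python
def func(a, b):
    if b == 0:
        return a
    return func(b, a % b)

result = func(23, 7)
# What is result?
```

func(23, 7) -> func(7, 2) -> func(2, 1) -> func(1, 0) -> 1

Answer: 1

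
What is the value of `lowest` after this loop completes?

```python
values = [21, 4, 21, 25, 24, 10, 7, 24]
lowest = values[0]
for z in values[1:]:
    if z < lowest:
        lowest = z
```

Minimum of [21, 4, 21, 25, 24, 10, 7, 24]
`lowest` takes the values: 21 → 4

Answer: 4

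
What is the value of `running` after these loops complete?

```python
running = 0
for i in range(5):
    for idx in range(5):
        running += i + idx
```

Sum of all i+idx for i,idx in 5x5
`running` takes the values: 0 → 1 → 3 → 6 → 10 → 11 → 13 → 16 → 20 → 25 → 27 → 30 → 34 → 39 → 45 → 48 → 52 → 57 → 63 → 70 → 74 → 79 → 85 → 92 → 100

Answer: 100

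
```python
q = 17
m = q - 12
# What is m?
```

Trace:
`q = 17` → q = 17
`m = q - 12` → m = 5
So m = 5

Answer: 5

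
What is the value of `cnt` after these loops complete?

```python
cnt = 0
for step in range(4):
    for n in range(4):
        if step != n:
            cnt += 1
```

4² - 4 (exclude diagonal)
`cnt` takes the values: 0 → 1 → 2 → 3 → 4 → 5 → 6 → 7 → 8 → 9 → 10 → 11 → 12

Answer: 12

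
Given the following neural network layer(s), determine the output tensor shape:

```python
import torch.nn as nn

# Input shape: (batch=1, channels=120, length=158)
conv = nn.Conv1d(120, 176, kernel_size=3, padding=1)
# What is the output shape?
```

Input: (1, 120, 158) -> Output: (1, 176, 158)

Answer: (1, 176, 158)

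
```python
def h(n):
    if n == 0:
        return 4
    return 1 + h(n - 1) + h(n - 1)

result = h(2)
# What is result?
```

h(n) = 1 + 2·h(n-1), h(0)=4. Closed form: (4+1)·2^2 - 1 = 19.

Answer: 19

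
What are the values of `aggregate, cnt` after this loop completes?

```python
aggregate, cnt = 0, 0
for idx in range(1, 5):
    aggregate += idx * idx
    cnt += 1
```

Sum of squares and count
`aggregate, cnt` takes the values: (0, 0) → (1, 0) → (1, 1) → (5, 1) → (5, 2) → (14, 2) → (14, 3) → (30, 3) → (30, 4)

Answer: 30, 4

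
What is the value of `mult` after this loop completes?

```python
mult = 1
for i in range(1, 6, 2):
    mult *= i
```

Product of 1, 3, 5, ... up to 5
`mult` takes the values: 1 → 3 → 15

Answer: 15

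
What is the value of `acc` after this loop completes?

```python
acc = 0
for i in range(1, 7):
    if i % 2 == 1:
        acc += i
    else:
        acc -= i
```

Add odd, subtract even
`acc` takes the values: 0 → 1 → -1 → 2 → -2 → 3 → -3

Answer: -3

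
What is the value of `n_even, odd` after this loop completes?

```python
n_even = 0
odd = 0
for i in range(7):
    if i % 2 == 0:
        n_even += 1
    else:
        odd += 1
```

Count evens and odds in range(7)
`n_even, odd` takes the values: (0, 0) → (1, 0) → (1, 1) → (2, 1) → (2, 2) → (3, 2) → (3, 3) → (4, 3)

Answer: 4, 3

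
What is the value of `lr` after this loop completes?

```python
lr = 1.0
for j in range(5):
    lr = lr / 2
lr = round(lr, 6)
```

Halving LR 5 times: 1 / 2^5
`lr` takes the values: 1.0 → 0.5 → 0.25 → 0.125 → 0.0625 → 0.03125

Answer: 0.03125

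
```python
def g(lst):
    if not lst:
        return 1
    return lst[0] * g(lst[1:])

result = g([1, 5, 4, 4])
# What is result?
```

Product over [1, 5, 4, 4] = 1 * 5 * 4 * 4 = 80

Answer: 80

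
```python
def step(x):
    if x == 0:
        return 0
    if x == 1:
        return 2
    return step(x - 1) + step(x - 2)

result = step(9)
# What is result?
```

Build up from base cases: step(0)=0, step(1)=2, step(2)=2, step(3)=4, step(4)=6, step(5)=10, step(6)=16, ..., step(9)=68

Answer: 68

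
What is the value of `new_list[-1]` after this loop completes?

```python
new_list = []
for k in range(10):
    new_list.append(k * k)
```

Last element of squares 0 to 9
`new_list` takes the values: [] → [0] → [0, 1] → [0, 1, 4] → [0, 1, 4, 9] → [0, 1, 4, 9, 16] → [0, 1, 4, 9, 16, 25] → [0, 1, 4, 9, 16, 25, 36] → [0, 1, 4, 9, 16, 25, 36, 49] → [0, 1, 4, 9, 16, 25, 36, 49, 64] → [0, 1, 4, 9, 16, 25, 36, 49, 64, 81]
So `new_list[-1]` = 81

Answer: 81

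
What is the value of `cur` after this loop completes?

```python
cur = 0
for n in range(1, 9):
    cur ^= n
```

XOR of 1 to 8
`cur` takes the values: 0 → 1 → 3 → 0 → 4 → 1 → 7 → 0 → 8

Answer: 8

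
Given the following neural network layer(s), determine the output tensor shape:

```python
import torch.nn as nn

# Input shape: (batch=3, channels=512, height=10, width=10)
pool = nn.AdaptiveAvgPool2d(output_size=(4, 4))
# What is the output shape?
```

Input: (3, 512, 10, 10) -> Output: (3, 512, 4, 4)

Answer: (3, 512, 4, 4)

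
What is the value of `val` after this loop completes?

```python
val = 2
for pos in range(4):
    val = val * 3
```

Multiply by 3, 4 times: 2 * 3^4 = 162
`val` takes the values: 2 → 6 → 18 → 54 → 162

Answer: 162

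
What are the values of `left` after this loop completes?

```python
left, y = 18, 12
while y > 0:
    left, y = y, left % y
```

GCD of 18 and 12
`left` takes the values: 18 → 12 → 6

Answer: 6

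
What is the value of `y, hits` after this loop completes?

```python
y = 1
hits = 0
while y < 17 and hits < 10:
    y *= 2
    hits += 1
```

Double until >= 17 or 10 iterations
`y, hits` takes the values: (1, 0) → (2, 0) → (2, 1) → (4, 1) → (4, 2) → (8, 2) → (8, 3) → (16, 3) → (16, 4) → (32, 4) → (32, 5)

Answer: 32, 5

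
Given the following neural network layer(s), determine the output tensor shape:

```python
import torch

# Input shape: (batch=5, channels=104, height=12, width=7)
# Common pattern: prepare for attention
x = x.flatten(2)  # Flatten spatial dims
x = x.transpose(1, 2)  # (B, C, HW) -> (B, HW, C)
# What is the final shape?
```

Input: (5, 104, 12, 7) -> after flatten(2): (5, 104, 84) -> Output: (5, 84, 104)

Answer: (5, 84, 104)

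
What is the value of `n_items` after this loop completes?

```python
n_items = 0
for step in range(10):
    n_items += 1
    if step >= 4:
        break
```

Loop breaks when step reaches 4, n_items is 5
`n_items` takes the values: 0 → 1 → 2 → 3 → 4 → 5

Answer: 5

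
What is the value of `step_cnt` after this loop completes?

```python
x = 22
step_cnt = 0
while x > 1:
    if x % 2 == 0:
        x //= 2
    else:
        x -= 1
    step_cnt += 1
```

Steps to reduce 22 to 1
`step_cnt` takes the values: 0 → 1 → 2 → 3 → 4 → 5 → 6

Answer: 6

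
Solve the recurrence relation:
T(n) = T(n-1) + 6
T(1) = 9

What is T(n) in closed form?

Unrolling: T(n) = T(1) + 6·(n-1) = 9 + 6(n-1) = 6n + 3.

Answer: T(n) = 6n + 3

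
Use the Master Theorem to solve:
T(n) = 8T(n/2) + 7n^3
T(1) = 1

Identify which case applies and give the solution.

a=8, b=2, f(n)=7n^3. log_2(8) = 3. Since c=3 = 3, Case 2 applies: T(n) = Θ(n^log_b(a) · log n) = O(n^3 log n).

Answer: O(n^3 log n) - Case 2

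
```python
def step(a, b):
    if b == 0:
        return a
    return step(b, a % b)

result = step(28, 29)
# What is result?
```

step(28, 29) -> step(29, 28) -> step(28, 1) -> step(1, 0) -> 1

Answer: 1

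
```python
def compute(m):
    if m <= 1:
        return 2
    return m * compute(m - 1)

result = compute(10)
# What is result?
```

compute(10) = 10 * 9 * 8 * 7 * 6 * 5 * 4 * 3 * 2 * 2 = 7257600

Answer: 7257600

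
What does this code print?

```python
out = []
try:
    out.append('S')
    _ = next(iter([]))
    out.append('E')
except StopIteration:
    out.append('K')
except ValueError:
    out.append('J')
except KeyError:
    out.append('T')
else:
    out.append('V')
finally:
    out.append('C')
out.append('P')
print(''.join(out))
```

Execution trace: 'S' (try body) → 'K' (except StopIteration) → 'C' (finally) → 'P' (after the try/except). Output: SKCP

Answer: SKCP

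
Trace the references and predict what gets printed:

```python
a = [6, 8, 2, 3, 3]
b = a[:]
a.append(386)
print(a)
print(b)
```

Key concept: slice [:] creates copy.
Step by step:
`a = [6, 8, 2, 3, 3]` → a = [6, 8, 2, 3, 3]
`b = a[:]` → b = [6, 8, 2, 3, 3]
`a.append(386)` → a = [6, 8, 2, 3, 3, 386]
`print(a)` → prints [6, 8, 2, 3, 3, 386]
`print(b)` → prints [6, 8, 2, 3, 3]

Answer:
[6, 8, 2, 3, 3, 386]
[6, 8, 2, 3, 3]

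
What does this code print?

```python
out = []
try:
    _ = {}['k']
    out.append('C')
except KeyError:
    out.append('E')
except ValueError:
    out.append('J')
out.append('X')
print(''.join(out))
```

Execution trace: 'E' (except KeyError) → 'X' (after the try/except). Output: EX

Answer: EX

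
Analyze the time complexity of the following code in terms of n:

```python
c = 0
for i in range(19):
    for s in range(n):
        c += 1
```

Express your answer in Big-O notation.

Each loop level contributes: 1 × n. Multiplying the contributions gives O(n).

Answer: O(n)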